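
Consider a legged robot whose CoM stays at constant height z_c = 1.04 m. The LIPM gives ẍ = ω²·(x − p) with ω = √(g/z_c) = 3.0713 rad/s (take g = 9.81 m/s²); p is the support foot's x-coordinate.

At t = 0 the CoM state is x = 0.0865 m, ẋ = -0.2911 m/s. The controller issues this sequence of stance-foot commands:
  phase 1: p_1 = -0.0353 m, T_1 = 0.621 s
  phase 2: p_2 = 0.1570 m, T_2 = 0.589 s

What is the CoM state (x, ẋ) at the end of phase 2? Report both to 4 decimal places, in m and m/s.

x = 0.1123, ẋ = -0.0566

phase 1: p=-0.0353, T=0.621, ωT=1.907277, cosh=3.441606, sinh=3.293122; start (x,ẋ)=(0.086500, -0.291100) → end (x,ẋ)=(0.071763, 0.230054)
phase 2: p=0.1570, T=0.589, ωT=1.808996, cosh=3.134066, sinh=2.970248; start (x,ẋ)=(0.071763, 0.230054) → end (x,ẋ)=(0.112347, -0.056571)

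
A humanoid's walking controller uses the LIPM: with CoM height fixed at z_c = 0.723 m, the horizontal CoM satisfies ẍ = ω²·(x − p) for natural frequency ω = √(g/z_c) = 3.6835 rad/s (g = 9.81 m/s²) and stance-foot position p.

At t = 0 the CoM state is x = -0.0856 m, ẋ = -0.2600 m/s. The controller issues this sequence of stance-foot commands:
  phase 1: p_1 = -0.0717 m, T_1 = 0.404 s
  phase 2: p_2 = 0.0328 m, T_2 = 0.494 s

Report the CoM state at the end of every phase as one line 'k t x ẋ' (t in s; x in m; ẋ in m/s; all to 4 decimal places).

1 0.4040 -0.2524 -0.7127
2 0.8980 -1.4513 -5.4118

phase 1: p=-0.0717, T=0.404, ωT=1.488134, cosh=2.327309, sinh=2.101515; start (x,ẋ)=(-0.085600, -0.260000) → end (x,ẋ)=(-0.252385, -0.712699)
phase 2: p=0.0328, T=0.494, ωT=1.819649, cosh=3.165888, sinh=3.003805; start (x,ẋ)=(-0.252385, -0.712699) → end (x,ẋ)=(-1.451253, -5.411761)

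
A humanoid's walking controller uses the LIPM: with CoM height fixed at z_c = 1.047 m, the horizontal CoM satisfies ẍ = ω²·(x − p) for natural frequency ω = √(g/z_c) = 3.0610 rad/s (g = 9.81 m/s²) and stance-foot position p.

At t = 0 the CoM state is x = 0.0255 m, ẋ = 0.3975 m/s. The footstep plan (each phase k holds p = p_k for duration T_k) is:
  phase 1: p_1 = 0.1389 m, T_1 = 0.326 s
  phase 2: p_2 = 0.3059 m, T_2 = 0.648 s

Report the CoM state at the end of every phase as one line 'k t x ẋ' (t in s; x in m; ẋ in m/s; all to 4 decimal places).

1 0.3260 0.1164 0.2056
2 0.9740 -0.1564 -1.3070

phase 1: p=0.1389, T=0.326, ωT=0.997886, cosh=1.540600, sinh=1.171942; start (x,ẋ)=(0.025500, 0.397500) → end (x,ẋ)=(0.116384, 0.205587)
phase 2: p=0.3059, T=0.648, ωT=1.983528, cosh=3.702962, sinh=3.565379; start (x,ẋ)=(0.116384, 0.205587) → end (x,ẋ)=(-0.156409, -1.307028)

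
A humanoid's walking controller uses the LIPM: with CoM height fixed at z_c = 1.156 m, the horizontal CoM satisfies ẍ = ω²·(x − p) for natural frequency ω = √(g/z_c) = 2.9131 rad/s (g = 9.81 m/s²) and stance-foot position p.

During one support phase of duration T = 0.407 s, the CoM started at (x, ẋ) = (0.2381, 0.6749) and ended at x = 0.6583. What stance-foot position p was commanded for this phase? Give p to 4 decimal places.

p = 0.1412

ωT = 2.9131·0.407 = 1.185632; cosh(ωT) = 1.789153, sinh(ωT) = 1.483600
x(T) = p + (x₀−p)·cosh(ωT) + (ẋ₀/ω)·sinh(ωT) ⇒ p·(1 − cosh) = x(T) − x₀·cosh − (ẋ₀/ω)·sinh
numerator   = 0.6583 − (0.2381)·1.789153 − (0.6749/2.9131)·1.483600 = -0.111414
denominator = 1 − 1.789153 = -0.789153
p = -0.111414 / -0.789153 = 0.1412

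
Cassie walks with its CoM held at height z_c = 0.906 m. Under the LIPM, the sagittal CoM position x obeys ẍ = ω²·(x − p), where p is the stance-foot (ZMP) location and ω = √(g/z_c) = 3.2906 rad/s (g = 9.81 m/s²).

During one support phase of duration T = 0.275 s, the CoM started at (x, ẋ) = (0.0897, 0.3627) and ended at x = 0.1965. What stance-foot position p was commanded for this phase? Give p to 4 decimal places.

p = 0.1060

ωT = 3.2906·0.275 = 0.904915; cosh(ωT) = 1.438149, sinh(ωT) = 1.033573
x(T) = p + (x₀−p)·cosh(ωT) + (ẋ₀/ω)·sinh(ωT) ⇒ p·(1 − cosh) = x(T) − x₀·cosh − (ẋ₀/ω)·sinh
numerator   = 0.1965 − (0.0897)·1.438149 − (0.3627/3.2906)·1.033573 = -0.046426
denominator = 1 − 1.438149 = -0.438149
p = -0.046426 / -0.438149 = 0.1060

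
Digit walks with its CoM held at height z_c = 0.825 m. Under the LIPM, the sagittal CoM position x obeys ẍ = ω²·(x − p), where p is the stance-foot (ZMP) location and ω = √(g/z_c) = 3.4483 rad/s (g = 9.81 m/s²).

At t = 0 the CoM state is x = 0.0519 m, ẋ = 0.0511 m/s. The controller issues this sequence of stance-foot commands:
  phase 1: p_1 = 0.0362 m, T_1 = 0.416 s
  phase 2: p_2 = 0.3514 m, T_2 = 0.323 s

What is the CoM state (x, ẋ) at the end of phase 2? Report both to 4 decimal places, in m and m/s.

phase 1: p=0.0362, T=0.416, ωT=1.434493, cosh=2.217876, sinh=1.979640; start (x,ẋ)=(0.051900, 0.051100) → end (x,ẋ)=(0.100357, 0.220508)
phase 2: p=0.3514, T=0.323, ωT=1.113801, cosh=1.687111, sinh=1.358802; start (x,ẋ)=(0.100357, 0.220508) → end (x,ẋ)=(0.014753, -0.804257)

x = 0.0148, ẋ = -0.8043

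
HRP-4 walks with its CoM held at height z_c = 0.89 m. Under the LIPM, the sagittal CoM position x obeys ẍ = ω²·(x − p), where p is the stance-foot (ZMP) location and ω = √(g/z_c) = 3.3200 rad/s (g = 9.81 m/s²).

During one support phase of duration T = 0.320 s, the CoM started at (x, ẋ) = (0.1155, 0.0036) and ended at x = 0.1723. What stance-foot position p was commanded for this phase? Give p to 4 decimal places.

p = 0.0260

ωT = 3.3200·0.320 = 1.062400; cosh(ωT) = 1.619466, sinh(ωT) = 1.273841
x(T) = p + (x₀−p)·cosh(ωT) + (ẋ₀/ω)·sinh(ωT) ⇒ p·(1 − cosh) = x(T) − x₀·cosh − (ẋ₀/ω)·sinh
numerator   = 0.1723 − (0.1155)·1.619466 − (0.0036/3.3200)·1.273841 = -0.016130
denominator = 1 − 1.619466 = -0.619466
p = -0.016130 / -0.619466 = 0.0260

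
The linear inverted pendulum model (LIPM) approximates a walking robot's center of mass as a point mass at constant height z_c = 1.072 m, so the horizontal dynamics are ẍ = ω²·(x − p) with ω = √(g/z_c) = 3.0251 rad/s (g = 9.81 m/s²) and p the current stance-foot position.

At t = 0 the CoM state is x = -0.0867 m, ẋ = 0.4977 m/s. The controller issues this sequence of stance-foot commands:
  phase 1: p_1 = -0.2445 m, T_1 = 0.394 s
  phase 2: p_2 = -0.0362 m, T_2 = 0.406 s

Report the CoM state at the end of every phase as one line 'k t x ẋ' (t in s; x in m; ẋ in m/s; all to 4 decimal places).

1 0.3940 0.2852 1.6087
2 0.8000 1.3899 4.5003

phase 1: p=-0.2445, T=0.394, ωT=1.191889, cosh=1.798472, sinh=1.494825; start (x,ẋ)=(-0.086700, 0.497700) → end (x,ẋ)=(0.285233, 1.608671)
phase 2: p=-0.0362, T=0.406, ωT=1.228191, cosh=1.853933, sinh=1.561111; start (x,ẋ)=(0.285233, 1.608671) → end (x,ẋ)=(1.389874, 4.500341)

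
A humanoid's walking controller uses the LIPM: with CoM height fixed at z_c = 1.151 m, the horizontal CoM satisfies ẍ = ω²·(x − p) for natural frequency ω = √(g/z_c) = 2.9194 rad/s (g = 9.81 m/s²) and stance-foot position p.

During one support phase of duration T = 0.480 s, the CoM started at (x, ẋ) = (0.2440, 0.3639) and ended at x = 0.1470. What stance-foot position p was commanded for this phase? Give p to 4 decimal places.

ωT = 2.9194·0.480 = 1.401312; cosh(ωT) = 2.153399, sinh(ωT) = 1.907125
x(T) = p + (x₀−p)·cosh(ωT) + (ẋ₀/ω)·sinh(ωT) ⇒ p·(1 − cosh) = x(T) − x₀·cosh − (ẋ₀/ω)·sinh
numerator   = 0.1470 − (0.2440)·2.153399 − (0.3639/2.9194)·1.907125 = -0.616150
denominator = 1 − 2.153399 = -1.153399
p = -0.616150 / -1.153399 = 0.5342

p = 0.5342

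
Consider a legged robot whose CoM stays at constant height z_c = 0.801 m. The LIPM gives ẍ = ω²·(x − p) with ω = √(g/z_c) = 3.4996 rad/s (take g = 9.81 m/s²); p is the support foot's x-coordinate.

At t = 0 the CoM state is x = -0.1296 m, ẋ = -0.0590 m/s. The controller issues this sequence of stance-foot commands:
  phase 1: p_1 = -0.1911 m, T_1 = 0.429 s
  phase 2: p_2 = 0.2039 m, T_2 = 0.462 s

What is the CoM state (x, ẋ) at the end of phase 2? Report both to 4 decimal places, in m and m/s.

phase 1: p=-0.1911, T=0.429, ωT=1.501328, cosh=2.355240, sinh=2.132406; start (x,ẋ)=(-0.129600, -0.059000) → end (x,ẋ)=(-0.082203, 0.319989)
phase 2: p=0.2039, T=0.462, ωT=1.616815, cosh=2.617776, sinh=2.419246; start (x,ẋ)=(-0.082203, 0.319989) → end (x,ẋ)=(-0.323848, -1.584603)

x = -0.3238, ẋ = -1.5846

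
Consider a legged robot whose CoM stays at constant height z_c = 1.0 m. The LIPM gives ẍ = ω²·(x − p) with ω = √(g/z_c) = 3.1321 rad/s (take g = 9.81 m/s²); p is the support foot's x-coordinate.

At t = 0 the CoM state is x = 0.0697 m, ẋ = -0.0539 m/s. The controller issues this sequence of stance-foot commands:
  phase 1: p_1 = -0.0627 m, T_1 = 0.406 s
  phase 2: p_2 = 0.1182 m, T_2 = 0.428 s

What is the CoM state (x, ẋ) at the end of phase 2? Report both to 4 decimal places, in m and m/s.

x = 0.5393, ẋ = 1.4330

phase 1: p=-0.0627, T=0.406, ωT=1.271633, cosh=1.923522, sinh=1.643149; start (x,ẋ)=(0.069700, -0.053900) → end (x,ẋ)=(0.163698, 0.577720)
phase 2: p=0.1182, T=0.428, ωT=1.340539, cosh=2.041403, sinh=1.779699; start (x,ẋ)=(0.163698, 0.577720) → end (x,ẋ)=(0.539346, 1.432971)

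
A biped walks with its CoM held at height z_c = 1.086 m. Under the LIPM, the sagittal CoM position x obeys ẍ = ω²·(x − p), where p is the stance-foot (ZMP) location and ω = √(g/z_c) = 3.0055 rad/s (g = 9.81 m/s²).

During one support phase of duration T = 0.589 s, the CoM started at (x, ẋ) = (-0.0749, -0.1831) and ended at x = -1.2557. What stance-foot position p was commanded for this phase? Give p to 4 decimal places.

p = 0.4234

ωT = 3.0055·0.589 = 1.770239; cosh(ωT) = 3.021276, sinh(ωT) = 2.850984
x(T) = p + (x₀−p)·cosh(ωT) + (ẋ₀/ω)·sinh(ωT) ⇒ p·(1 − cosh) = x(T) − x₀·cosh − (ẋ₀/ω)·sinh
numerator   = -1.2557 − (-0.0749)·3.021276 − (-0.1831/3.0055)·2.850984 = -0.855720
denominator = 1 − 3.021276 = -2.021276
p = -0.855720 / -2.021276 = 0.4234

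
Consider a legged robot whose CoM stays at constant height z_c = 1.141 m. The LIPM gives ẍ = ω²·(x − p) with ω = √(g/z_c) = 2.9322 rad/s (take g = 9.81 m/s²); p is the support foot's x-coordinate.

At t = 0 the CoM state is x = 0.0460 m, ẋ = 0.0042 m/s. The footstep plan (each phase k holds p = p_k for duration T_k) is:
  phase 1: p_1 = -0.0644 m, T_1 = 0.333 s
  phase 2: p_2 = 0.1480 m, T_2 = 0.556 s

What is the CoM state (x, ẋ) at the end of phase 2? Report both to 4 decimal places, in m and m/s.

x = 0.3469, ẋ = 0.6818

phase 1: p=-0.0644, T=0.333, ωT=0.976423, cosh=1.515799, sinh=1.139143; start (x,ẋ)=(0.046000, 0.004200) → end (x,ẋ)=(0.104576, 0.375124)
phase 2: p=0.1480, T=0.556, ωT=1.630303, cosh=2.650646, sinh=2.454776; start (x,ẋ)=(0.104576, 0.375124) → end (x,ẋ)=(0.346944, 0.681758)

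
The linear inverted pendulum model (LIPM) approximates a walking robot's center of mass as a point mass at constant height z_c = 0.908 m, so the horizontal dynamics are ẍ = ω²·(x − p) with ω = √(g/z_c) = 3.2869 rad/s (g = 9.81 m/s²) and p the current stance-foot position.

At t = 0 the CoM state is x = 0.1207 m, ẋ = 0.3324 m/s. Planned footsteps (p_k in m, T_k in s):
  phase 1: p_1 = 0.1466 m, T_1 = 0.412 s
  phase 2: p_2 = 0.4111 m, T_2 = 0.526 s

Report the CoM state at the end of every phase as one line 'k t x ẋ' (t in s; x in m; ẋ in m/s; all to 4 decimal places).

1 0.4120 0.2759 0.5328
2 0.9380 0.4605 0.3359

phase 1: p=0.1466, T=0.412, ωT=1.354203, cosh=2.065912, sinh=1.807759; start (x,ẋ)=(0.120700, 0.332400) → end (x,ẋ)=(0.275909, 0.532813)
phase 2: p=0.4111, T=0.526, ωT=1.728909, cosh=2.905992, sinh=2.728514; start (x,ẋ)=(0.275909, 0.532813) → end (x,ẋ)=(0.460535, 0.335913)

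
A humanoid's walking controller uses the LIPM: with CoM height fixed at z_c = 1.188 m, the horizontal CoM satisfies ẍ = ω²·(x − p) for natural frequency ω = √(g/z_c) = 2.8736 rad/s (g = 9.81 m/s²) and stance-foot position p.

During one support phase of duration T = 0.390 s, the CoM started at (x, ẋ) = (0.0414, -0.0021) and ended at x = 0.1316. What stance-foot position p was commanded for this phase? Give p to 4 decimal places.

p = -0.0895

ωT = 2.8736·0.390 = 1.120704; cosh(ωT) = 1.696531, sinh(ωT) = 1.370481
x(T) = p + (x₀−p)·cosh(ωT) + (ẋ₀/ω)·sinh(ωT) ⇒ p·(1 − cosh) = x(T) − x₀·cosh − (ẋ₀/ω)·sinh
numerator   = 0.1316 − (0.0414)·1.696531 − (-0.0021/2.8736)·1.370481 = 0.062365
denominator = 1 − 1.696531 = -0.696531
p = 0.062365 / -0.696531 = -0.0895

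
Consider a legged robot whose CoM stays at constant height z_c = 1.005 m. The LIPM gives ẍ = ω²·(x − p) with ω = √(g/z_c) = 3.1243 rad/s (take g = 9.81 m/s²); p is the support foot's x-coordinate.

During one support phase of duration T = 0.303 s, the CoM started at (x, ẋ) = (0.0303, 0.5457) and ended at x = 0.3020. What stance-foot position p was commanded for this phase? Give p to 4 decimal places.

p = -0.1366

ωT = 3.1243·0.303 = 0.946663; cosh(ωT) = 1.482565, sinh(ωT) = 1.094531
x(T) = p + (x₀−p)·cosh(ωT) + (ẋ₀/ω)·sinh(ωT) ⇒ p·(1 − cosh) = x(T) − x₀·cosh − (ẋ₀/ω)·sinh
numerator   = 0.3020 − (0.0303)·1.482565 − (0.5457/3.1243)·1.094531 = 0.065904
denominator = 1 − 1.482565 = -0.482565
p = 0.065904 / -0.482565 = -0.1366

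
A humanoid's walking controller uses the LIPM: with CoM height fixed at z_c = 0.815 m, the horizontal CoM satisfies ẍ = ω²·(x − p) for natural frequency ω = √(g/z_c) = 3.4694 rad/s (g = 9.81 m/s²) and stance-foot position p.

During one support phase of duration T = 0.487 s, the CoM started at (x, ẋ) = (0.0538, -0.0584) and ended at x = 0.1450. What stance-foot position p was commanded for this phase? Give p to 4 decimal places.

p = -0.0213

ωT = 3.4694·0.487 = 1.689598; cosh(ωT) = 2.800948, sinh(ωT) = 2.616354
x(T) = p + (x₀−p)·cosh(ωT) + (ẋ₀/ω)·sinh(ωT) ⇒ p·(1 − cosh) = x(T) − x₀·cosh − (ẋ₀/ω)·sinh
numerator   = 0.1450 − (0.0538)·2.800948 − (-0.0584/3.4694)·2.616354 = 0.038350
denominator = 1 − 2.800948 = -1.800948
p = 0.038350 / -1.800948 = -0.0213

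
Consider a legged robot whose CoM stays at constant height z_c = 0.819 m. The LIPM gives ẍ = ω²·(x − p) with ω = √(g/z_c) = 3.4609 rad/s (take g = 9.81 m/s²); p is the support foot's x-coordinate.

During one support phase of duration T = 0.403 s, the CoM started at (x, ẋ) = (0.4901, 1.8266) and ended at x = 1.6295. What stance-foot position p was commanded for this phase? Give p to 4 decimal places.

p = 0.3671

ωT = 3.4609·0.403 = 1.394743; cosh(ωT) = 2.140917, sinh(ωT) = 1.893020
x(T) = p + (x₀−p)·cosh(ωT) + (ẋ₀/ω)·sinh(ωT) ⇒ p·(1 − cosh) = x(T) − x₀·cosh − (ẋ₀/ω)·sinh
numerator   = 1.6295 − (0.4901)·2.140917 − (1.8266/3.4609)·1.893020 = -0.418865
denominator = 1 − 2.140917 = -1.140917
p = -0.418865 / -1.140917 = 0.3671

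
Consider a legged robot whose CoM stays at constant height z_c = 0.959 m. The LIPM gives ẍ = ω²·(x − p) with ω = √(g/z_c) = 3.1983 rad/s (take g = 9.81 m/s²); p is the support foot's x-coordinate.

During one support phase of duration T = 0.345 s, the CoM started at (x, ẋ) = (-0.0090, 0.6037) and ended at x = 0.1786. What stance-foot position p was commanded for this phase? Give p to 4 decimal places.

ωT = 3.1983·0.345 = 1.103414; cosh(ωT) = 1.673088, sinh(ωT) = 1.341351
x(T) = p + (x₀−p)·cosh(ωT) + (ẋ₀/ω)·sinh(ωT) ⇒ p·(1 − cosh) = x(T) − x₀·cosh − (ẋ₀/ω)·sinh
numerator   = 0.1786 − (-0.0090)·1.673088 − (0.6037/3.1983)·1.341351 = -0.059531
denominator = 1 − 1.673088 = -0.673088
p = -0.059531 / -0.673088 = 0.0884

p = 0.0884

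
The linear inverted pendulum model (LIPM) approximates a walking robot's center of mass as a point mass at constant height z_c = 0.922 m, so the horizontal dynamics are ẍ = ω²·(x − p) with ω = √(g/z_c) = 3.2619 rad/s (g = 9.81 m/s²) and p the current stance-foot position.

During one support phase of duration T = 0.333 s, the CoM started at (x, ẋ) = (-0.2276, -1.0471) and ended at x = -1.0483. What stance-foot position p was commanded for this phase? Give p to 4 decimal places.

p = 0.3864

ωT = 3.2619·0.333 = 1.086213; cosh(ωT) = 1.650262, sinh(ωT) = 1.312769
x(T) = p + (x₀−p)·cosh(ωT) + (ẋ₀/ω)·sinh(ωT) ⇒ p·(1 − cosh) = x(T) − x₀·cosh − (ẋ₀/ω)·sinh
numerator   = -1.0483 − (-0.2276)·1.650262 − (-1.0471/3.2619)·1.312769 = -0.251289
denominator = 1 − 1.650262 = -0.650262
p = -0.251289 / -0.650262 = 0.3864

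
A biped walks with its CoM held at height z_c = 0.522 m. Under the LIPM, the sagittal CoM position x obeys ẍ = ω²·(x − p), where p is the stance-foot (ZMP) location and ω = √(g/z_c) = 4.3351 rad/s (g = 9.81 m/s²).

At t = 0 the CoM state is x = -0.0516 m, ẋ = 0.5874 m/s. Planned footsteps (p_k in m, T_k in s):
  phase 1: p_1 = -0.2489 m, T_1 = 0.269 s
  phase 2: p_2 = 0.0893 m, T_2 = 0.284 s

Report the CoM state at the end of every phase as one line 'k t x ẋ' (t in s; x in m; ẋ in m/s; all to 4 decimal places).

phase 1: p=-0.2489, T=0.269, ωT=1.166142, cosh=1.760576, sinh=1.449010; start (x,ẋ)=(-0.051600, 0.587400) → end (x,ẋ)=(0.294800, 2.273522)
phase 2: p=0.0893, T=0.284, ωT=1.231168, cosh=1.858590, sinh=1.566639; start (x,ẋ)=(0.294800, 2.273522) → end (x,ẋ)=(1.292857, 5.621211)

1 0.2690 0.2948 2.2735
2 0.5530 1.2929 5.6212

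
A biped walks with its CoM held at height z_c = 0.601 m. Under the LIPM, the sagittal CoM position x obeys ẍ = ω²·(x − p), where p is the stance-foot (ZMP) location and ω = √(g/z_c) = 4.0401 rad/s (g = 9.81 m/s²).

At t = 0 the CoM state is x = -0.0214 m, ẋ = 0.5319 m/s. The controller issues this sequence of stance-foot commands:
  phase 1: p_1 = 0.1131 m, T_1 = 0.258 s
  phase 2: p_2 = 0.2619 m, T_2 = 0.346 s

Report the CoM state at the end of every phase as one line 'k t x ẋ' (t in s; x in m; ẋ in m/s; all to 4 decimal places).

1 0.2580 0.0621 0.1733
2 0.6040 -0.0855 -1.1612

phase 1: p=0.1131, T=0.258, ωT=1.042346, cosh=1.594244, sinh=1.241618; start (x,ẋ)=(-0.021400, 0.531900) → end (x,ẋ)=(0.062140, 0.173292)
phase 2: p=0.2619, T=0.346, ωT=1.397875, cosh=2.146856, sinh=1.899734; start (x,ẋ)=(0.062140, 0.173292) → end (x,ẋ)=(-0.085472, -1.161153)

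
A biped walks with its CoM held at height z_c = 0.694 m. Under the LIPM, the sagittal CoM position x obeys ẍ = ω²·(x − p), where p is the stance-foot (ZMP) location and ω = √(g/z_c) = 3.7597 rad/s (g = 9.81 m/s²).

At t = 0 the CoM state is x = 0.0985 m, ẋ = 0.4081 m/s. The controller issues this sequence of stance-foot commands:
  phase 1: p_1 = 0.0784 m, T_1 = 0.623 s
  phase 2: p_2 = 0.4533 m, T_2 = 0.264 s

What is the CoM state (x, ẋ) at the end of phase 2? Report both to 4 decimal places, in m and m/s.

x = 1.6823, ẋ = 5.1549

phase 1: p=0.0784, T=0.623, ωT=2.342293, cosh=5.250588, sinh=5.154481; start (x,ẋ)=(0.098500, 0.408100) → end (x,ẋ)=(0.743435, 2.532289)
phase 2: p=0.4533, T=0.264, ωT=0.992561, cosh=1.534381, sinh=1.163754; start (x,ẋ)=(0.743435, 2.532289) → end (x,ẋ)=(1.682306, 5.154941)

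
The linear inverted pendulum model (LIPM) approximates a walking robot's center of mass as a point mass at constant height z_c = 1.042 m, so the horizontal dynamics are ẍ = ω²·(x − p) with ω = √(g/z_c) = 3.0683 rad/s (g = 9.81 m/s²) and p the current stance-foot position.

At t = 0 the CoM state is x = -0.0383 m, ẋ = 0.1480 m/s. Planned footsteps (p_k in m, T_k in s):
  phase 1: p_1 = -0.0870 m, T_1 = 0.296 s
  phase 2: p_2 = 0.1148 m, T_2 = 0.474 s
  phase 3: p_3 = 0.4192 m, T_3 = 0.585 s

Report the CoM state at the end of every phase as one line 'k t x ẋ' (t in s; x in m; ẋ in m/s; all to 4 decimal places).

phase 1: p=-0.0870, T=0.296, ωT=0.908217, cosh=1.441570, sinh=1.038327; start (x,ẋ)=(-0.038300, 0.148000) → end (x,ẋ)=(0.033288, 0.368506)
phase 2: p=0.1148, T=0.474, ωT=1.454374, cosh=2.257675, sinh=2.024128; start (x,ẋ)=(0.033288, 0.368506) → end (x,ẋ)=(0.173873, 0.325727)
phase 3: p=0.4192, T=0.585, ωT=1.794955, cosh=3.092671, sinh=2.926536; start (x,ẋ)=(0.173873, 0.325727) → end (x,ẋ)=(-0.028839, -1.195549)

1 0.2960 0.0333 0.3685
2 0.7700 0.1739 0.3257
3 1.3550 -0.0288 -1.1955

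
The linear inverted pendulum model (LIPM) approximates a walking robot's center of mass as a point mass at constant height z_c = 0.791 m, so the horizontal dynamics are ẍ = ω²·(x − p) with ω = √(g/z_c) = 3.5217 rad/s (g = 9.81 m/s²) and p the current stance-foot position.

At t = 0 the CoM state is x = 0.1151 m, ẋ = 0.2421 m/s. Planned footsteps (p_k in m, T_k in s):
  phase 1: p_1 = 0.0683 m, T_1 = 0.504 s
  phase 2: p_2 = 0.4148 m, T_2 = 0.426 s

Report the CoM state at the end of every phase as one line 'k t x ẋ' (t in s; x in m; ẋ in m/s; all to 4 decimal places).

phase 1: p=0.0683, T=0.504, ωT=1.774937, cosh=3.034701, sinh=2.865207; start (x,ẋ)=(0.115100, 0.242100) → end (x,ẋ)=(0.407293, 1.206932)
phase 2: p=0.4148, T=0.426, ωT=1.500244, cosh=2.352930, sinh=2.129854; start (x,ẋ)=(0.407293, 1.206932) → end (x,ẋ)=(1.127066, 2.783520)

1 0.5040 0.4073 1.2069
2 0.9300 1.1271 2.7835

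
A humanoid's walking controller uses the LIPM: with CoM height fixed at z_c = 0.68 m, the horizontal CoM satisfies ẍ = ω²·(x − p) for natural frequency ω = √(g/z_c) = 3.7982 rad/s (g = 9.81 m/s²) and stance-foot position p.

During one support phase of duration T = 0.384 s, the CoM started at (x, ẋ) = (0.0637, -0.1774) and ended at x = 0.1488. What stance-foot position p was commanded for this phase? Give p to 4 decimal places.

ωT = 3.7982·0.384 = 1.458509; cosh(ωT) = 2.266063, sinh(ωT) = 2.033480
x(T) = p + (x₀−p)·cosh(ωT) + (ẋ₀/ω)·sinh(ωT) ⇒ p·(1 − cosh) = x(T) − x₀·cosh − (ẋ₀/ω)·sinh
numerator   = 0.1488 − (0.0637)·2.266063 − (-0.1774/3.7982)·2.033480 = 0.099428
denominator = 1 − 2.266063 = -1.266063
p = 0.099428 / -1.266063 = -0.0785

p = -0.0785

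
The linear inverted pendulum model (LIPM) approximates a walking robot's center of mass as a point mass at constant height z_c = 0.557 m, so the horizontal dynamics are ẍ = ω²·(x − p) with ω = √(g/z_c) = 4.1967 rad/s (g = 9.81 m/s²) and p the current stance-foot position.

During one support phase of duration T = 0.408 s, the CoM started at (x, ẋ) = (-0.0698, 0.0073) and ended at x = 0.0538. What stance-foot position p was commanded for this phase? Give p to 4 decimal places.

p = -0.1337

ωT = 4.1967·0.408 = 1.712254; cosh(ωT) = 2.860947, sinh(ωT) = 2.680488
x(T) = p + (x₀−p)·cosh(ωT) + (ẋ₀/ω)·sinh(ωT) ⇒ p·(1 − cosh) = x(T) − x₀·cosh − (ẋ₀/ω)·sinh
numerator   = 0.0538 − (-0.0698)·2.860947 − (0.0073/4.1967)·2.680488 = 0.248832
denominator = 1 − 2.860947 = -1.860947
p = 0.248832 / -1.860947 = -0.1337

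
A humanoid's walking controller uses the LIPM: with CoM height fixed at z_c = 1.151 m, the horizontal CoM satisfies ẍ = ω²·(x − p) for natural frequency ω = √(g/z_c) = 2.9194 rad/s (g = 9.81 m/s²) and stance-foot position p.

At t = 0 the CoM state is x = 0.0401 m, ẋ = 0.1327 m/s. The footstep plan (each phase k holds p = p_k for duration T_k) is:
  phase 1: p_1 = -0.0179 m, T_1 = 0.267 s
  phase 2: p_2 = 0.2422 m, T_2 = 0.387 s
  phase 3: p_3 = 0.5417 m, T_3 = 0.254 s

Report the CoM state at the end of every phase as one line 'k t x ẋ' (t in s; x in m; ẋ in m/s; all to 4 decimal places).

1 0.2670 0.0978 0.3209
2 0.6540 0.1477 -0.0361
3 0.9080 0.0243 -0.9798

phase 1: p=-0.0179, T=0.267, ωT=0.779480, cosh=1.319491, sinh=0.860847; start (x,ẋ)=(0.040100, 0.132700) → end (x,ẋ)=(0.097760, 0.320859)
phase 2: p=0.2422, T=0.387, ωT=1.129808, cosh=1.709078, sinh=1.385983; start (x,ẋ)=(0.097760, 0.320859) → end (x,ẋ)=(0.147668, -0.036065)
phase 3: p=0.5417, T=0.254, ωT=0.741528, cosh=1.287763, sinh=0.811377; start (x,ẋ)=(0.147668, -0.036065) → end (x,ẋ)=(0.024257, -0.979800)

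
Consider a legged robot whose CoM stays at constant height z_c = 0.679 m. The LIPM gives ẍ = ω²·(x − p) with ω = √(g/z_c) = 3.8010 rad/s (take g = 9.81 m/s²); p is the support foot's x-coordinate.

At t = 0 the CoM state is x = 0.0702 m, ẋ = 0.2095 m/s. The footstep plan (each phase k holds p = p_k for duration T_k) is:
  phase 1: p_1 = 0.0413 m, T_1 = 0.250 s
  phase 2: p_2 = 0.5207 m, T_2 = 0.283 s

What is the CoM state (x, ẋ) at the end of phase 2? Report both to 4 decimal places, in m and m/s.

x = 0.0530, ẋ = -1.1432

phase 1: p=0.0413, T=0.250, ωT=0.950250, cosh=1.486500, sinh=1.099856; start (x,ẋ)=(0.070200, 0.209500) → end (x,ẋ)=(0.144881, 0.432240)
phase 2: p=0.5207, T=0.283, ωT=1.075683, cosh=1.636530, sinh=1.295465; start (x,ẋ)=(0.144881, 0.432240) → end (x,ẋ)=(0.052977, -1.143185)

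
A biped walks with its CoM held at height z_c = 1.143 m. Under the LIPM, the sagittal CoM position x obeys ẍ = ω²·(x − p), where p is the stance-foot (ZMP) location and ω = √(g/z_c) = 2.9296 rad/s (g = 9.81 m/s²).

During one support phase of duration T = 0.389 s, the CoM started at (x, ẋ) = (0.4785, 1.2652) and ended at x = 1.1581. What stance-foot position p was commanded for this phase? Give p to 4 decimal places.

ωT = 2.9296·0.389 = 1.139614; cosh(ωT) = 1.722753, sinh(ωT) = 1.402810
x(T) = p + (x₀−p)·cosh(ωT) + (ẋ₀/ω)·sinh(ωT) ⇒ p·(1 − cosh) = x(T) − x₀·cosh − (ẋ₀/ω)·sinh
numerator   = 1.1581 − (0.4785)·1.722753 − (1.2652/2.9296)·1.402810 = -0.272066
denominator = 1 − 1.722753 = -0.722753
p = -0.272066 / -0.722753 = 0.3764

p = 0.3764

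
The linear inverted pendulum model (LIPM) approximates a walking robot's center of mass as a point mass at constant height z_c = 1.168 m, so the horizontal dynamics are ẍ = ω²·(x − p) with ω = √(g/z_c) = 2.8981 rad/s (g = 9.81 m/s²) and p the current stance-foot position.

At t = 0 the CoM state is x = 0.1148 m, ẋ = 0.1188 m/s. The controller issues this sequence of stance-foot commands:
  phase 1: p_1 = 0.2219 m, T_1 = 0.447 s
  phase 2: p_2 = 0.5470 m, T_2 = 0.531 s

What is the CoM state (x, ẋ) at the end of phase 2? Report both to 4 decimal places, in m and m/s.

phase 1: p=0.2219, T=0.447, ωT=1.295451, cosh=1.963208, sinh=1.689434; start (x,ẋ)=(0.114800, 0.118800) → end (x,ẋ)=(0.080894, -0.291148)
phase 2: p=0.5470, T=0.531, ωT=1.538891, cosh=2.437020, sinh=2.222401; start (x,ẋ)=(0.080894, -0.291148) → end (x,ẋ)=(-0.812175, -3.711600)

x = -0.8122, ẋ = -3.7116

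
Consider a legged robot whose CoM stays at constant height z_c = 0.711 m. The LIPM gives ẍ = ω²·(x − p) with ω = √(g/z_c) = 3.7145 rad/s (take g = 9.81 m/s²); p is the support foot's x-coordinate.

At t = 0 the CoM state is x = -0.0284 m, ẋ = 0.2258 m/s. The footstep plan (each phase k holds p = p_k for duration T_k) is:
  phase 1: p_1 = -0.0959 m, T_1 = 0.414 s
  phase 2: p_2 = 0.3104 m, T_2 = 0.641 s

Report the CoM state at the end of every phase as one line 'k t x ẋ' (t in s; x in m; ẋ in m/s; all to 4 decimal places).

1 0.4140 0.2034 1.1063
2 1.0550 1.3235 3.9022

phase 1: p=-0.0959, T=0.414, ωT=1.537803, cosh=2.434603, sinh=2.219750; start (x,ẋ)=(-0.028400, 0.225800) → end (x,ẋ)=(0.203372, 1.106289)
phase 2: p=0.3104, T=0.641, ωT=2.380995, cosh=5.454056, sinh=5.361598; start (x,ẋ)=(0.203372, 1.106289) → end (x,ẋ)=(1.323505, 3.902221)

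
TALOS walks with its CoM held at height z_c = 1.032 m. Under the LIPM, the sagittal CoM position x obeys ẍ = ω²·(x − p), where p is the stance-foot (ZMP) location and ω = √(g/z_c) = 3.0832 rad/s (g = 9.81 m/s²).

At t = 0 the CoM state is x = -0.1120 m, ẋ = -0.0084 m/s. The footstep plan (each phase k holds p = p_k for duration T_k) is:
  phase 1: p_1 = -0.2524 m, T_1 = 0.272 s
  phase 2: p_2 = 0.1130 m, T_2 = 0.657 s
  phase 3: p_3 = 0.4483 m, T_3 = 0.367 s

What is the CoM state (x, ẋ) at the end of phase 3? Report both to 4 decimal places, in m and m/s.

phase 1: p=-0.2524, T=0.272, ωT=0.838630, cosh=1.372749, sinh=0.940447; start (x,ẋ)=(-0.112000, -0.008400) → end (x,ẋ)=(-0.062228, 0.395571)
phase 2: p=0.1130, T=0.657, ωT=2.025662, cosh=3.856519, sinh=3.724612; start (x,ẋ)=(-0.062228, 0.395571) → end (x,ẋ)=(-0.084907, -0.486746)
phase 3: p=0.4483, T=0.367, ωT=1.131534, cosh=1.711474, sinh=1.388936; start (x,ẋ)=(-0.084907, -0.486746) → end (x,ẋ)=(-0.683542, -3.116442)

x = -0.6835, ẋ = -3.1164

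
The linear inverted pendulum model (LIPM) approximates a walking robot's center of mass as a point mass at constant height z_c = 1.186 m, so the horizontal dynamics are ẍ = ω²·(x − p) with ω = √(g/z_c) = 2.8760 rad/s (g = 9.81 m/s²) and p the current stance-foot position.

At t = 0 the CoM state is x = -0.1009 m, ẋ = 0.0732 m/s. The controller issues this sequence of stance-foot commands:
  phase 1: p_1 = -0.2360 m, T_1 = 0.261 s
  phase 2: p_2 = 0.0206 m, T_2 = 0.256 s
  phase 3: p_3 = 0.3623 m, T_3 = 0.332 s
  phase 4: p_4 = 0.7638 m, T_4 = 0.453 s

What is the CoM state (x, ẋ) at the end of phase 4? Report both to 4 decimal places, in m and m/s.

x = -0.8524, ẋ = -4.2020

phase 1: p=-0.2360, T=0.261, ωT=0.750636, cosh=1.295207, sinh=0.823140; start (x,ẋ)=(-0.100900, 0.073200) → end (x,ẋ)=(-0.040067, 0.414638)
phase 2: p=0.0206, T=0.256, ωT=0.736256, cosh=1.283503, sinh=0.804600; start (x,ẋ)=(-0.040067, 0.414638) → end (x,ẋ)=(0.058734, 0.391804)
phase 3: p=0.3623, T=0.332, ωT=0.954832, cosh=1.491555, sinh=1.106679; start (x,ẋ)=(0.058734, 0.391804) → end (x,ẋ)=(0.060280, -0.381793)
phase 4: p=0.7638, T=0.453, ωT=1.302828, cosh=1.975725, sinh=1.703963; start (x,ẋ)=(0.060280, -0.381793) → end (x,ẋ)=(-0.852365, -4.201984)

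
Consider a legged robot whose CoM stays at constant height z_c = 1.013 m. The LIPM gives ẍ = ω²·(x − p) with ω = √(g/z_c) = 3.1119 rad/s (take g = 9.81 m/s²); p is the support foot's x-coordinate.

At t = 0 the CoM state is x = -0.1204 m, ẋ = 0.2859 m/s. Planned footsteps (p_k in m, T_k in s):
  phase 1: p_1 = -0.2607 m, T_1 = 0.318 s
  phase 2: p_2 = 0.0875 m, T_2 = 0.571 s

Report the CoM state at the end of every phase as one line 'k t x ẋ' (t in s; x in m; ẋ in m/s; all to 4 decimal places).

1 0.3180 0.0606 0.9438
2 0.8890 0.8765 2.6290

phase 1: p=-0.2607, T=0.318, ωT=0.989584, cosh=1.530923, sinh=1.159192; start (x,ẋ)=(-0.120400, 0.285900) → end (x,ẋ)=(0.060587, 0.943794)
phase 2: p=0.0875, T=0.571, ωT=1.776895, cosh=3.040317, sinh=2.871155; start (x,ẋ)=(0.060587, 0.943794) → end (x,ẋ)=(0.876456, 2.628974)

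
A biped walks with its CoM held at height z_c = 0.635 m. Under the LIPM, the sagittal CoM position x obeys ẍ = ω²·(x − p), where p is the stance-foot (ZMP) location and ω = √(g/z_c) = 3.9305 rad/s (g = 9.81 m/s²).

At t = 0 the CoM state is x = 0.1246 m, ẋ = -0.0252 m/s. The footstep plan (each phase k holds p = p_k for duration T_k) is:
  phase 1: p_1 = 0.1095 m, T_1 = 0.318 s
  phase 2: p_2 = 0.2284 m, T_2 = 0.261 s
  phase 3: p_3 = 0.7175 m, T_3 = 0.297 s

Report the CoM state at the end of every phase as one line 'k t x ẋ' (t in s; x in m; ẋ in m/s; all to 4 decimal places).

phase 1: p=0.1095, T=0.318, ωT=1.249899, cosh=1.888262, sinh=1.601728; start (x,ẋ)=(0.124600, -0.025200) → end (x,ẋ)=(0.127743, 0.047479)
phase 2: p=0.2284, T=0.261, ωT=1.025861, cosh=1.573991, sinh=1.215503; start (x,ẋ)=(0.127743, 0.047479) → end (x,ẋ)=(0.084650, -0.406158)
phase 3: p=0.7175, T=0.297, ωT=1.167358, cosh=1.762340, sinh=1.451153; start (x,ẋ)=(0.084650, -0.406158) → end (x,ẋ)=(-0.547751, -4.325409)

1 0.3180 0.1277 0.0475
2 0.5790 0.0847 -0.4062
3 0.8760 -0.5478 -4.3254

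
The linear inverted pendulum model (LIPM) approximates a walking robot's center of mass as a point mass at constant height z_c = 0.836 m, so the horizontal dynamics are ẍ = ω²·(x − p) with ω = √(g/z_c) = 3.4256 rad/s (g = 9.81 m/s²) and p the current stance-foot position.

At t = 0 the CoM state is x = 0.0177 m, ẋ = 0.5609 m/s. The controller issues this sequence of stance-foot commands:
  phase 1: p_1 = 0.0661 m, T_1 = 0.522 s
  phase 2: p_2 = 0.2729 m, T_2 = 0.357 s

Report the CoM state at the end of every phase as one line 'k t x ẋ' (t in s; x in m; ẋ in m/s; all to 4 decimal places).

phase 1: p=0.0661, T=0.522, ωT=1.788163, cosh=3.072864, sinh=2.905597; start (x,ẋ)=(0.017700, 0.560900) → end (x,ẋ)=(0.393129, 1.241824)
phase 2: p=0.2729, T=0.357, ωT=1.222939, cosh=1.845761, sinh=1.551397; start (x,ẋ)=(0.393129, 1.241824) → end (x,ẋ)=(1.057216, 2.931065)

1 0.5220 0.3931 1.2418
2 0.8790 1.0572 2.9311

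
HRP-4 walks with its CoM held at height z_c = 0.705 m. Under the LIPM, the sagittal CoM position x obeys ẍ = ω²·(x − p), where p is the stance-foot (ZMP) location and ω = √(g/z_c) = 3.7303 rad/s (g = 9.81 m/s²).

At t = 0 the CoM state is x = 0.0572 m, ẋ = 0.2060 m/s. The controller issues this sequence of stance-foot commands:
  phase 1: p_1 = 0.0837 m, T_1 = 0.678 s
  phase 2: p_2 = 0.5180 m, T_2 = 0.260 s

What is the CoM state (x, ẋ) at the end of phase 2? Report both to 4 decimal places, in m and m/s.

x = 0.3368, ẋ = -0.0525

phase 1: p=0.0837, T=0.678, ωT=2.529143, cosh=6.311242, sinh=6.231515; start (x,ẋ)=(0.057200, 0.206000) → end (x,ẋ)=(0.260578, 0.684112)
phase 2: p=0.5180, T=0.260, ωT=0.969878, cosh=1.508376, sinh=1.129247; start (x,ẋ)=(0.260578, 0.684112) → end (x,ẋ)=(0.336807, -0.052474)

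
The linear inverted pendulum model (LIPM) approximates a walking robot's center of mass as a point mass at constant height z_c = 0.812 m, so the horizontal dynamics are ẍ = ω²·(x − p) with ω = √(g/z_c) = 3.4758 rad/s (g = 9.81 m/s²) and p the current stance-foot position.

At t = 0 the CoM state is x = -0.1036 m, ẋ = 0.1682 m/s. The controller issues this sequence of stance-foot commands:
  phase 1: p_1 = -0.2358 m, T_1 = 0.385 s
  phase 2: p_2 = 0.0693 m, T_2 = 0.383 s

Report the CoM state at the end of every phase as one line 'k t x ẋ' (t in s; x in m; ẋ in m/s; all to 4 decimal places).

1 0.3850 0.1194 1.1582
2 0.7680 0.7575 2.6520

phase 1: p=-0.2358, T=0.385, ωT=1.338183, cosh=2.037216, sinh=1.774894; start (x,ẋ)=(-0.103600, 0.168200) → end (x,ẋ)=(0.119410, 1.158225)
phase 2: p=0.0693, T=0.383, ωT=1.331231, cosh=2.024927, sinh=1.760775; start (x,ẋ)=(0.119410, 1.158225) → end (x,ẋ)=(0.757505, 2.652001)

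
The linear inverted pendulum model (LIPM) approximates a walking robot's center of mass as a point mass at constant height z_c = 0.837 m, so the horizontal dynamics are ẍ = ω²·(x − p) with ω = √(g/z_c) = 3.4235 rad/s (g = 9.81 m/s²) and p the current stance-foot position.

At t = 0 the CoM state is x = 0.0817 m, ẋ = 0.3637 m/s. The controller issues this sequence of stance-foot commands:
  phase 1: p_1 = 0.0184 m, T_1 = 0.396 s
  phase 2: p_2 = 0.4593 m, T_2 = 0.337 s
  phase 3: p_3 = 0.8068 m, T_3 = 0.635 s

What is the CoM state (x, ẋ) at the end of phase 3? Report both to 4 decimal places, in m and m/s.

phase 1: p=0.0184, T=0.396, ωT=1.355706, cosh=2.068632, sinh=1.810867; start (x,ẋ)=(0.081700, 0.363700) → end (x,ẋ)=(0.341724, 1.144790)
phase 2: p=0.4593, T=0.337, ωT=1.153720, cosh=1.742711, sinh=1.427250; start (x,ẋ)=(0.341724, 1.144790) → end (x,ẋ)=(0.731660, 1.420541)
phase 3: p=0.8068, T=0.635, ωT=2.173923, cosh=4.453218, sinh=4.339488; start (x,ẋ)=(0.731660, 1.420541) → end (x,ẋ)=(2.272804, 5.209681)

x = 2.2728, ẋ = 5.2097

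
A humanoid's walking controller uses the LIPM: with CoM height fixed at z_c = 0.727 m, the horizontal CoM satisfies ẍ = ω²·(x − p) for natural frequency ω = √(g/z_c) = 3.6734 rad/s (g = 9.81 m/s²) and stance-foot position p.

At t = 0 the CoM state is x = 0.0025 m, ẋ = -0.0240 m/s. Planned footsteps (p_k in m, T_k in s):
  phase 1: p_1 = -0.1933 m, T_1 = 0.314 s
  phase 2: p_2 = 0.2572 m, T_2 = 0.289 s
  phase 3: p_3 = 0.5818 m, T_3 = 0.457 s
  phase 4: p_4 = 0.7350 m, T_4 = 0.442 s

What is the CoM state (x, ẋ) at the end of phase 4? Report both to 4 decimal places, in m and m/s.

x = 1.7776, ẋ = 4.0027

phase 1: p=-0.1933, T=0.314, ωT=1.153448, cosh=1.742323, sinh=1.426776; start (x,ẋ)=(0.002500, -0.024000) → end (x,ẋ)=(0.138525, 0.984396)
phase 2: p=0.2572, T=0.289, ωT=1.061613, cosh=1.618463, sinh=1.272566; start (x,ẋ)=(0.138525, 0.984396) → end (x,ẋ)=(0.406151, 1.038446)
phase 3: p=0.5818, T=0.457, ωT=1.678744, cosh=2.772714, sinh=2.586106; start (x,ẋ)=(0.406151, 1.038446) → end (x,ẋ)=(0.825849, 1.210678)
phase 4: p=0.7350, T=0.442, ωT=1.623643, cosh=2.634355, sinh=2.437176; start (x,ẋ)=(0.825849, 1.210678) → end (x,ẋ)=(1.777573, 4.002706)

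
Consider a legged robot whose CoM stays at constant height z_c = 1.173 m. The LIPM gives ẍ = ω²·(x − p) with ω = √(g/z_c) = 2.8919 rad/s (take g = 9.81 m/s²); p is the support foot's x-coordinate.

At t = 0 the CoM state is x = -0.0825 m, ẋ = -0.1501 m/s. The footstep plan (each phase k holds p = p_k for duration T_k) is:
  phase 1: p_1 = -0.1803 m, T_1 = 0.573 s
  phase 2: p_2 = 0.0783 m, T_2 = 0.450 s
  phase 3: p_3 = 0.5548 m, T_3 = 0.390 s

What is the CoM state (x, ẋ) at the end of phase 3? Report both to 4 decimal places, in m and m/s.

phase 1: p=-0.1803, T=0.573, ωT=1.657059, cosh=2.717282, sinh=2.526583; start (x,ẋ)=(-0.082500, -0.150100) → end (x,ẋ)=(-0.045689, 0.306724)
phase 2: p=0.0783, T=0.450, ωT=1.301355, cosh=1.973217, sinh=1.701055; start (x,ẋ)=(-0.045689, 0.306724) → end (x,ẋ)=(0.014063, -0.004702)
phase 3: p=0.5548, T=0.390, ωT=1.127841, cosh=1.706356, sinh=1.382624; start (x,ẋ)=(0.014063, -0.004702) → end (x,ẋ)=(-0.370138, -2.170113)

x = -0.3701, ẋ = -2.1701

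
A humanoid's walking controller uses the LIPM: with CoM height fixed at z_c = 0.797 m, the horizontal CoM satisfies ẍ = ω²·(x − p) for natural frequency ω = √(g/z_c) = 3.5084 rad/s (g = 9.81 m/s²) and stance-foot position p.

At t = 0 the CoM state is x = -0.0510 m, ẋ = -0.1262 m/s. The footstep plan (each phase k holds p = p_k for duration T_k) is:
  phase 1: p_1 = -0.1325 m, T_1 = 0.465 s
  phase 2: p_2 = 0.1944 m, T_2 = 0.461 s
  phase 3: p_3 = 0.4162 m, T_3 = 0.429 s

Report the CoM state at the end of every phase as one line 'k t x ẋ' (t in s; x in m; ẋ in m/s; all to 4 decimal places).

phase 1: p=-0.1325, T=0.465, ωT=1.631406, cosh=2.653355, sinh=2.457701; start (x,ẋ)=(-0.051000, -0.126200) → end (x,ẋ)=(-0.004657, 0.367888)
phase 2: p=0.1944, T=0.461, ωT=1.617372, cosh=2.619125, sinh=2.420705; start (x,ẋ)=(-0.004657, 0.367888) → end (x,ẋ)=(-0.073122, -0.727007)
phase 3: p=0.4162, T=0.429, ωT=1.505104, cosh=2.363307, sinh=2.141313; start (x,ẋ)=(-0.073122, -0.727007) → end (x,ẋ)=(-1.183939, -5.394212)

1 0.4650 -0.0047 0.3679
2 0.9260 -0.0731 -0.7270
3 1.3550 -1.1839 -5.3942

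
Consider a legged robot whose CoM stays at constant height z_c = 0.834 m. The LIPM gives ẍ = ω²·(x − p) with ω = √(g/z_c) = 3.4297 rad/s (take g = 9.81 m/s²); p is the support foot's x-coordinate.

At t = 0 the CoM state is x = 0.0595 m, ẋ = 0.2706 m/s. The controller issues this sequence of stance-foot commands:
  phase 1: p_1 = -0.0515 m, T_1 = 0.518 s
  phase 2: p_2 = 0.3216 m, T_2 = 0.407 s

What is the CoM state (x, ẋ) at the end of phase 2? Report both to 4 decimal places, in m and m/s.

x = 1.7888, ẋ = 5.3443

phase 1: p=-0.0515, T=0.518, ωT=1.776585, cosh=3.039427, sinh=2.870212; start (x,ẋ)=(0.059500, 0.270600) → end (x,ẋ)=(0.512333, 1.915149)
phase 2: p=0.3216, T=0.407, ωT=1.395888, cosh=2.143086, sinh=1.895473; start (x,ẋ)=(0.512333, 1.915149) → end (x,ẋ)=(1.788792, 5.344267)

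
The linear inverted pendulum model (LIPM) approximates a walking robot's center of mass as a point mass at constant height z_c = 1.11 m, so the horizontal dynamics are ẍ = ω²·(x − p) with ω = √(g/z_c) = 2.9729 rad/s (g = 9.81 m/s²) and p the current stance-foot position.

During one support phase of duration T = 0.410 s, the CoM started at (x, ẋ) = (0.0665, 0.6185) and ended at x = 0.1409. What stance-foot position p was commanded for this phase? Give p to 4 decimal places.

ωT = 2.9729·0.410 = 1.218889; cosh(ωT) = 1.839493, sinh(ωT) = 1.543934
x(T) = p + (x₀−p)·cosh(ωT) + (ẋ₀/ω)·sinh(ωT) ⇒ p·(1 − cosh) = x(T) − x₀·cosh − (ẋ₀/ω)·sinh
numerator   = 0.1409 − (0.0665)·1.839493 − (0.6185/2.9729)·1.543934 = -0.302636
denominator = 1 − 1.839493 = -0.839493
p = -0.302636 / -0.839493 = 0.3605

p = 0.3605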